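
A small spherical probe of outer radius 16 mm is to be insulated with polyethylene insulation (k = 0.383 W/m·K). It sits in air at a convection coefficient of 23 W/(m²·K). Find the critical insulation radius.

r_cr ≈ 33.3 mm

For a sphere r_cr = 2k/h = 2×0.383/23
r_cr = 33.3 mm; since the bare radius (16 mm) is below r_cr, adding a thin layer of insulation will *increase* heat loss.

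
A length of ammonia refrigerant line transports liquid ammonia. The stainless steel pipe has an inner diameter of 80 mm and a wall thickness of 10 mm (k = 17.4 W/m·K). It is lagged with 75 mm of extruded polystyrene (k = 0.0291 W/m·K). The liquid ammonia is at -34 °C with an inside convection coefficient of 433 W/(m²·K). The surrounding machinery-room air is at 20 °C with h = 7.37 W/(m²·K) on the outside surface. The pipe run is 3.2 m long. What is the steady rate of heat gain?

Radial resistances (cylindrical: R_cond = ln(r_o/r_i)/(2πkL), R_conv = 1/(h·2πrL)):
R_inner film = 1/(h_i·2πr₁L) = 1/(433×2π×0.04×3.2) = 0.002872 K/W
R_stainless steel pipe wall = ln(50/40)/(2π×17.4×3.2) = 6.378×10^-4 K/W
R_extruded polystyrene = ln(125/50)/(2π×0.0291×3.2) = 1.566 K/W
R_outer film = 1/(h_o·2πr_oL) = 1/(7.37×2π×0.125×3.2) = 0.05399 K/W
R_total = 1.624 K/W
Q = ΔT/R_total = 54/1.624

Q ≈ 33.3 W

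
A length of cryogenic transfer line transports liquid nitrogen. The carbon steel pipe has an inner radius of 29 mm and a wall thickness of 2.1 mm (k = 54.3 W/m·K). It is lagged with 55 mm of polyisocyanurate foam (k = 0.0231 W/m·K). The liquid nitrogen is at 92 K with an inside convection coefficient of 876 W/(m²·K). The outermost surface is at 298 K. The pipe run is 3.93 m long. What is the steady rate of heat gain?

Radial resistances (cylindrical: R_cond = ln(r_o/r_i)/(2πkL), R_conv = 1/(h·2πrL)):
R_inner film = 1/(h_i·2πr₁L) = 1/(876×2π×0.029×3.93) = 0.001594 K/W
R_carbon steel pipe wall = ln(31.1/29)/(2π×54.3×3.93) = 5.214×10^-5 K/W
R_polyisocyanurate foam = ln(86.1/31.1)/(2π×0.0231×3.93) = 1.785 K/W
R_total = 1.787 K/W
Q = ΔT/R_total = 206/1.787

Q ≈ 115 W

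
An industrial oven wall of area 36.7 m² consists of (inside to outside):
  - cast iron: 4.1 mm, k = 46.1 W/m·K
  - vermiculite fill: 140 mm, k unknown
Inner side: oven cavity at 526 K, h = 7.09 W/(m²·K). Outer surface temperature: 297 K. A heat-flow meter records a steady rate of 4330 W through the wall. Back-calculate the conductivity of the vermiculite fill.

Using the resistance-network approach (series):
R_inner film = 1/(h_i·A) = 1/(7.09×36.7) = 0.003843 K/W
R_cast iron = L/(kA) = 0.0041/(46.1×36.7) = 2.423×10^-6 K/W
Sum of known resistances R_other = 0.003846 K/W
Total R = ΔT/Q = 229/4330 = 0.05289 K/W
R_vermiculite fill = R_total − R_other = 0.04904 K/W
k = L/(R·A) = 0.14/(0.04904×36.7)

k ≈ 0.0778 W/(m·K)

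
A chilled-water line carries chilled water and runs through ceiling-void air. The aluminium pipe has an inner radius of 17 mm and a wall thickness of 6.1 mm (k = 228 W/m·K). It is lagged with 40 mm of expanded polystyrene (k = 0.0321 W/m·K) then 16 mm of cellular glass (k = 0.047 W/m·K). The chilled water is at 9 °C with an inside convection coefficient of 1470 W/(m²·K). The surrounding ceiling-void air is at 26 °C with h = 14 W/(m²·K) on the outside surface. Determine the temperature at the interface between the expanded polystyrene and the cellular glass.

T ≈ 23.4 °C

Treating each annulus and film as a series resistance:
R_inner film = 1/(h_i·2πr₁L) = 1/(1470×2π×0.017×1) = 0.006369 K/W
R_aluminium pipe wall = ln(23.1/17)/(2π×228×1) = 2.14×10^-4 K/W
R_expanded polystyrene = ln(63.1/23.1)/(2π×0.0321×1) = 4.982 K/W
R_cellular glass = ln(79.1/63.1)/(2π×0.047×1) = 0.7653 K/W
R_outer film = 1/(h_o·2πr_oL) = 1/(14×2π×0.0791×1) = 0.1437 K/W
R_total = 5.898 K/W
Q = ΔT/R_total = 17/5.898
Q = 2.88 W/m
T_interface = T_inner + Q·ΣR(inner→interface) = 9 + 2.88×4.989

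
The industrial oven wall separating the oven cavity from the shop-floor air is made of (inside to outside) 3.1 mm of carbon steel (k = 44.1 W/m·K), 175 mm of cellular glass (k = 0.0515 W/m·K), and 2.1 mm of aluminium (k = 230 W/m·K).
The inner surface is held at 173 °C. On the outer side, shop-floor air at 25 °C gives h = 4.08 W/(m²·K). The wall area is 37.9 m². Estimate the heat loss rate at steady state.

Q ≈ 1540 W

Thermal resistances in series:
R_carbon steel = L/(kA) = 0.0031/(44.1×37.9) = 1.855×10^-6 K/W
R_cellular glass = L/(kA) = 0.175/(0.0515×37.9) = 0.08966 K/W
R_aluminium = L/(kA) = 0.0021/(230×37.9) = 2.409×10^-7 K/W
R_outer film = 1/(h_o·A) = 1/(4.08×37.9) = 0.006467 K/W
R_total = 0.09613 K/W
Q = ΔT / R_total = 148 / 0.09613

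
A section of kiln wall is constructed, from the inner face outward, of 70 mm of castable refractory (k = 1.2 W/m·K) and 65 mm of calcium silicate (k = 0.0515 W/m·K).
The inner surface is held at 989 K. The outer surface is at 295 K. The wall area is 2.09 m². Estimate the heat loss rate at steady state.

Series thermal resistances:
R_castable refractory = L/(kA) = 0.07/(1.2×2.09) = 0.02791 K/W
R_calcium silicate = L/(kA) = 0.065/(0.0515×2.09) = 0.6039 K/W
R_total = 0.6318 K/W
Q = ΔT / R_total = 694 / 0.6318

Q ≈ 1100 W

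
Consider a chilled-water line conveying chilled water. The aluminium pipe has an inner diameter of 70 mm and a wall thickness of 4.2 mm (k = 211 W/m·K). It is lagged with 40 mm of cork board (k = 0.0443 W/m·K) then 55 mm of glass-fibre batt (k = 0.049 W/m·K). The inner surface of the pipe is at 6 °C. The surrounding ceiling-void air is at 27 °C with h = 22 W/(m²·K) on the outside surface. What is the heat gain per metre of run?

q′ ≈ 4.89 W/m

Cylindrical conduction, so R = ln(r₂/r₁)/(2πkL) per layer, in series:
R_aluminium pipe wall = ln(39.2/35)/(2π×211×1) = 8.548×10^-5 K/W
R_cork board = ln(79.2/39.2)/(2π×0.0443×1) = 2.527 K/W
R_glass-fibre batt = ln(134.2/79.2)/(2π×0.049×1) = 1.713 K/W
R_outer film = 1/(h_o·2πr_oL) = 1/(22×2π×0.1342×1) = 0.05391 K/W
R_total = 4.294 K/W
Q = ΔT/R_total = 21/4.294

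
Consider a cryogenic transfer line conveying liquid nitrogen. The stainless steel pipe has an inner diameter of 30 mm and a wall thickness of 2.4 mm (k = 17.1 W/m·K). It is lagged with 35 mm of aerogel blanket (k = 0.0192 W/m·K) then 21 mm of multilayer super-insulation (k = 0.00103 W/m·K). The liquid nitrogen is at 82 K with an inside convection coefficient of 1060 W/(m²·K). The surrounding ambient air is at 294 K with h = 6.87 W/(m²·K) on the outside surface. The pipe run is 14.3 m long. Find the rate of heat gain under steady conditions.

Q ≈ 49.3 W

Per-layer cylindrical resistances, series-summed:
R_inner film = 1/(h_i·2πr₁L) = 1/(1060×2π×0.015×14.3) = 7×10^-4 K/W
R_stainless steel pipe wall = ln(17.4/15)/(2π×17.1×14.3) = 9.66×10^-5 K/W
R_aerogel blanket = ln(52.4/17.4)/(2π×0.0192×14.3) = 0.6391 K/W
R_multilayer super-insulation = ln(73.4/52.4)/(2π×0.00103×14.3) = 3.642 K/W
R_outer film = 1/(h_o·2πr_oL) = 1/(6.87×2π×0.0734×14.3) = 0.02207 K/W
R_total = 4.304 K/W
Q = ΔT/R_total = 212/4.304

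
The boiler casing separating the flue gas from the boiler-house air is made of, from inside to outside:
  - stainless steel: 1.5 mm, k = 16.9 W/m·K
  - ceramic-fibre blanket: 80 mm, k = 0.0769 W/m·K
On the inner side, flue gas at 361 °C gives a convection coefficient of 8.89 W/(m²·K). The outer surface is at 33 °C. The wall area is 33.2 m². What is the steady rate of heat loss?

Series thermal resistances:
R_inner film = 1/(h_i·A) = 1/(8.89×33.2) = 0.003388 K/W
R_stainless steel = L/(kA) = 0.0015/(16.9×33.2) = 2.673×10^-6 K/W
R_ceramic-fibre blanket = L/(kA) = 0.08/(0.0769×33.2) = 0.03133 K/W
R_total = 0.03473 K/W
Q = ΔT / R_total = 328 / 0.03473

Q ≈ 9450 W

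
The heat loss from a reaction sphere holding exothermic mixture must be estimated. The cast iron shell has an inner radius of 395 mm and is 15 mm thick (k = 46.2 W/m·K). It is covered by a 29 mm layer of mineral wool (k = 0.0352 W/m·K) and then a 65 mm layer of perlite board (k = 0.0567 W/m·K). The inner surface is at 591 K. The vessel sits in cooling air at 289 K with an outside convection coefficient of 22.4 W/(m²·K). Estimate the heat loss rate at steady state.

Q ≈ 382 W

Radial (spherical) resistances in series:
R_cast iron shell = (1/0.395 − 1/0.41)/(4π×46.2) = 1.595×10^-4 K/W
R_mineral wool = (1/0.41 − 1/0.439)/(4π×0.0352) = 0.3642 K/W
R_perlite board = (1/0.439 − 1/0.504)/(4π×0.0567) = 0.4123 K/W
R_outer film = 1/(h·4πr_o²) = 1/(22.4×4π×0.504²) = 0.01399 K/W
R_total = 0.7907 K/W
Q = ΔT/R_total = 302/0.7907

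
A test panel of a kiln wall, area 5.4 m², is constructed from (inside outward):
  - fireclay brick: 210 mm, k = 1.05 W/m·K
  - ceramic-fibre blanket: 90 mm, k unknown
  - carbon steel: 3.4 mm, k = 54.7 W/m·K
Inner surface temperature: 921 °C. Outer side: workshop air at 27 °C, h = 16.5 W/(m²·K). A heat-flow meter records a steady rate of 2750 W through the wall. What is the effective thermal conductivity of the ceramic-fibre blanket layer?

Thermal resistances in series:
R_fireclay brick = L/(kA) = 0.21/(1.05×5.4) = 0.03704 K/W
R_carbon steel = L/(kA) = 0.0034/(54.7×5.4) = 1.151×10^-5 K/W
R_outer film = 1/(h_o·A) = 1/(16.5×5.4) = 0.01122 K/W
Sum of known resistances R_other = 0.04827 K/W
Total R = ΔT/Q = 894/2750 = 0.3251 K/W
R_ceramic-fibre blanket = R_total − R_other = 0.2768 K/W
k = L/(R·A) = 0.09/(0.2768×5.4)

k ≈ 0.0602 W/(m·K)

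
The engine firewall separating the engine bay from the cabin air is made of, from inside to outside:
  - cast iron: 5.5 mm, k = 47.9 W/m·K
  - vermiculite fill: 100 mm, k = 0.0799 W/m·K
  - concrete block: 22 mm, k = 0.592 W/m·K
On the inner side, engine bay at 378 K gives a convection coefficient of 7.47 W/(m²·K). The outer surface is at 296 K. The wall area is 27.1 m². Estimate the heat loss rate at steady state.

Thermal resistances in series:
R_inner film = 1/(h_i·A) = 1/(7.47×27.1) = 0.00494 K/W
R_cast iron = L/(kA) = 0.0055/(47.9×27.1) = 4.237×10^-6 K/W
R_vermiculite fill = L/(kA) = 0.1/(0.0799×27.1) = 0.04618 K/W
R_concrete block = L/(kA) = 0.022/(0.592×27.1) = 0.001371 K/W
R_total = 0.0525 K/W
Q = ΔT / R_total = 82 / 0.0525

Q ≈ 1560 W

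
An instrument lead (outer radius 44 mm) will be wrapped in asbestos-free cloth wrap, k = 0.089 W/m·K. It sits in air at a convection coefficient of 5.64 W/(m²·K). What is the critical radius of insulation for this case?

r_cr ≈ 15.8 mm

For a cylinder r_cr = k/h = 0.089/5.64
r_cr = 15.8 mm; since the bare radius (44 mm) is above r_cr, any added insulation will reduce heat loss.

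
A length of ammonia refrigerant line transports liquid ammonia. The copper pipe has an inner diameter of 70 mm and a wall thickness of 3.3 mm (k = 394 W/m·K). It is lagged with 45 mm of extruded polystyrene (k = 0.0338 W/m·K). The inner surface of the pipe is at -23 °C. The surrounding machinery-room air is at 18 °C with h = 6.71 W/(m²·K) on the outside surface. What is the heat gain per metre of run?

Radial resistances (cylindrical: R_cond = ln(r_o/r_i)/(2πkL), R_conv = 1/(h·2πrL)):
R_copper pipe wall = ln(38.3/35)/(2π×394×1) = 3.64×10^-5 K/W
R_extruded polystyrene = ln(83.3/38.3)/(2π×0.0338×1) = 3.659 K/W
R_outer film = 1/(h_o·2πr_oL) = 1/(6.71×2π×0.0833×1) = 0.2847 K/W
R_total = 3.943 K/W
Q = ΔT/R_total = 41/3.943

q′ ≈ 10.4 W/m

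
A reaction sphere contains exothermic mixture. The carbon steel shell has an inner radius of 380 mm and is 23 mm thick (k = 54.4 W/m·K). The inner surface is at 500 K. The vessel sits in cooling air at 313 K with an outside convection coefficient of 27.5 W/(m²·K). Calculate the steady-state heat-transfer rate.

Q ≈ 10400 W

For a spherical shell R = (1/r₁ − 1/r₂)/(4πk); film R = 1/(h·4πr²). In series:
R_carbon steel shell = (1/0.38 − 1/0.403)/(4π×54.4) = 2.197×10^-4 K/W
R_outer film = 1/(h·4πr_o²) = 1/(27.5×4π×0.403²) = 0.01782 K/W
R_total = 0.01804 K/W
Q = ΔT/R_total = 187/0.01804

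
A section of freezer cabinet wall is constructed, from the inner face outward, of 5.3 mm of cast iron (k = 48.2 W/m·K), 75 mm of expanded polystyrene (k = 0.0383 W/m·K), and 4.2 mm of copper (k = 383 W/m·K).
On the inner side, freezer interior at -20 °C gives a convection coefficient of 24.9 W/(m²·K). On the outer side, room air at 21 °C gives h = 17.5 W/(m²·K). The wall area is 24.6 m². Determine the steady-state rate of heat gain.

Thermal resistances in series:
R_inner film = 1/(h_i·A) = 1/(24.9×24.6) = 0.001633 K/W
R_cast iron = L/(kA) = 0.0053/(48.2×24.6) = 4.47×10^-6 K/W
R_expanded polystyrene = L/(kA) = 0.075/(0.0383×24.6) = 0.0796 K/W
R_copper = L/(kA) = 0.0042/(383×24.6) = 4.458×10^-7 K/W
R_outer film = 1/(h_o·A) = 1/(17.5×24.6) = 0.002323 K/W
R_total = 0.08356 K/W
Q = ΔT / R_total = 41 / 0.08356

Q ≈ 491 W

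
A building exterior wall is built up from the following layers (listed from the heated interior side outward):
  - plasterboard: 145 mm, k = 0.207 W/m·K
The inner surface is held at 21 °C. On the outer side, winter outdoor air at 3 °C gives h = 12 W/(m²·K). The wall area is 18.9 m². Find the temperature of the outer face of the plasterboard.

Using the resistance-network approach (series):
R_plasterboard = L/(kA) = 0.145/(0.207×18.9) = 0.03706 K/W
R_outer film = 1/(h_o·A) = 1/(12×18.9) = 0.004409 K/W
R_total = 0.04147 K/W;  Q = ΔT/R_total = 18/0.04147 = 434 W
T_interface = T_inner − Q·ΣR(inner→interface) = 21 − 434×0.03706

T ≈ 4.91 °C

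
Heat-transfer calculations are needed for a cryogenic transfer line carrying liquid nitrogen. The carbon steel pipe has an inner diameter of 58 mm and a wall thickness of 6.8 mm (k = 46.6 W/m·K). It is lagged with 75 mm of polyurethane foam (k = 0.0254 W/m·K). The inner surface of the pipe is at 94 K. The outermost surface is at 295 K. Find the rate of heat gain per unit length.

q′ ≈ 28.4 W/m

Radial resistances (cylindrical: R_cond = ln(r_o/r_i)/(2πkL), R_conv = 1/(h·2πrL)):
R_carbon steel pipe wall = ln(35.8/29)/(2π×46.6×1) = 7.194×10^-4 K/W
R_polyurethane foam = ln(110.8/35.8)/(2π×0.0254×1) = 7.079 K/W
R_total = 7.08 K/W
Q = ΔT/R_total = 201/7.08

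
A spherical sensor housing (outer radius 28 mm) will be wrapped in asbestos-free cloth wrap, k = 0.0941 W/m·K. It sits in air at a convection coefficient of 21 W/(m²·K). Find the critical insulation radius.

For a sphere r_cr = 2k/h = 2×0.0941/21
r_cr = 8.96 mm; since the bare radius (28 mm) is above r_cr, any added insulation will reduce heat loss.

r_cr ≈ 8.96 mm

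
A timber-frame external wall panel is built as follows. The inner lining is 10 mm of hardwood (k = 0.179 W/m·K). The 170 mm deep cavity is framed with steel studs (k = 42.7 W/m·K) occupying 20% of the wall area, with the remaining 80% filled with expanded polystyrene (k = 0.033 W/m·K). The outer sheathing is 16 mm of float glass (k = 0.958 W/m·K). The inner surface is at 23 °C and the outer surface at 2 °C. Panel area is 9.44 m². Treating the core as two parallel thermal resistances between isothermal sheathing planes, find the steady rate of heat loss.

Sheathing layers in series; stud and cavity paths in parallel between them.
R_inner = 0.01/(0.179×9.44) = 0.005918 K/W
R_stud  = 0.17/(42.7×0.2×9.44) = 0.002109 K/W
R_cav   = 0.17/(0.033×0.8×9.44) = 0.6821 K/W
1/R_core = 1/R_stud + 1/R_cav → R_core = 0.002102 K/W
R_outer = 0.016/(0.958×9.44) = 0.001769 K/W
R_total = 0.009789 K/W
Q = ΔT/R_total = 21/0.009789

Q ≈ 2150 W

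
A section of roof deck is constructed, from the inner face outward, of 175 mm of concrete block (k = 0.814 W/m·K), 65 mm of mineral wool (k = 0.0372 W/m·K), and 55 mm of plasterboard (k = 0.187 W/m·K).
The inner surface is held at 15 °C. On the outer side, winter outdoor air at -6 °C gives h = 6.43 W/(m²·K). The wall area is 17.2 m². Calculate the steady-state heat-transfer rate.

Treating each layer as a thermal resistance in series:
R_concrete block = L/(kA) = 0.175/(0.814×17.2) = 0.0125 K/W
R_mineral wool = L/(kA) = 0.065/(0.0372×17.2) = 0.1016 K/W
R_plasterboard = L/(kA) = 0.055/(0.187×17.2) = 0.0171 K/W
R_outer film = 1/(h_o·A) = 1/(6.43×17.2) = 0.009042 K/W
R_total = 0.1402 K/W
Q = ΔT / R_total = 21 / 0.1402

Q ≈ 150 W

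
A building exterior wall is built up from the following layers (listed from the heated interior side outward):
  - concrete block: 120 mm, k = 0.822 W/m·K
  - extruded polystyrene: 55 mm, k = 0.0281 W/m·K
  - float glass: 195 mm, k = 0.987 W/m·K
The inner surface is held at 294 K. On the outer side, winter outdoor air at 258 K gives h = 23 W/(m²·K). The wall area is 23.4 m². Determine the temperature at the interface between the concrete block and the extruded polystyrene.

T ≈ 292 K

Thermal resistances in series:
R_concrete block = L/(kA) = 0.12/(0.822×23.4) = 0.006239 K/W
R_extruded polystyrene = L/(kA) = 0.055/(0.0281×23.4) = 0.08365 K/W
R_float glass = L/(kA) = 0.195/(0.987×23.4) = 0.008443 K/W
R_outer film = 1/(h_o·A) = 1/(23×23.4) = 0.001858 K/W
R_total = 0.1002 K/W;  Q = ΔT/R_total = 36/0.1002 = 359.3 W
T_interface = T_inner − Q·ΣR(inner→interface) = 294 − 359×0.006239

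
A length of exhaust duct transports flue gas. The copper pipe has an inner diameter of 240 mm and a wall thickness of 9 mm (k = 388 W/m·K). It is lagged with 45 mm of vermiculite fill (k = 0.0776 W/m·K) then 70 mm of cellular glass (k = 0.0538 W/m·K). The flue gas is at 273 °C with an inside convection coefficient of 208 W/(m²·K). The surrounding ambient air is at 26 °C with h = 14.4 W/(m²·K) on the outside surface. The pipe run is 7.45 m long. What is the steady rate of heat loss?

Per-layer cylindrical resistances, series-summed:
R_inner film = 1/(h_i·2πr₁L) = 1/(208×2π×0.12×7.45) = 8.559×10^-4 K/W
R_copper pipe wall = ln(129/120)/(2π×388×7.45) = 3.982×10^-6 K/W
R_vermiculite fill = ln(174/129)/(2π×0.0776×7.45) = 0.08238 K/W
R_cellular glass = ln(244/174)/(2π×0.0538×7.45) = 0.1343 K/W
R_outer film = 1/(h_o·2πr_oL) = 1/(14.4×2π×0.244×7.45) = 0.00608 K/W
R_total = 0.2236 K/W
Q = ΔT/R_total = 247/0.2236

Q ≈ 1100 W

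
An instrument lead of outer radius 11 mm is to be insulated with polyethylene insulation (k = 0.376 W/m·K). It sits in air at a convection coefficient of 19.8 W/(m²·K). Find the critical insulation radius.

For a cylinder r_cr = k/h = 0.376/19.8
r_cr = 19 mm; since the bare radius (11 mm) is below r_cr, adding a thin layer of insulation will *increase* heat loss.

r_cr ≈ 19 mm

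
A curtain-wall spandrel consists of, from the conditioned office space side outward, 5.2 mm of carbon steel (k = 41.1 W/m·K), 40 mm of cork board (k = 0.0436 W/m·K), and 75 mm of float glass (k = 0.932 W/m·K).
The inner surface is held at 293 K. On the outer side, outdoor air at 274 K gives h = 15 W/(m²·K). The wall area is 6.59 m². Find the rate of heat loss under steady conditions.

Model the wall as resistances in series:
R_carbon steel = L/(kA) = 0.0052/(41.1×6.59) = 1.92×10^-5 K/W
R_cork board = L/(kA) = 0.04/(0.0436×6.59) = 0.1392 K/W
R_float glass = L/(kA) = 0.075/(0.932×6.59) = 0.01221 K/W
R_outer film = 1/(h_o·A) = 1/(15×6.59) = 0.01012 K/W
R_total = 0.1616 K/W
Q = ΔT / R_total = 19 / 0.1616

Q ≈ 118 W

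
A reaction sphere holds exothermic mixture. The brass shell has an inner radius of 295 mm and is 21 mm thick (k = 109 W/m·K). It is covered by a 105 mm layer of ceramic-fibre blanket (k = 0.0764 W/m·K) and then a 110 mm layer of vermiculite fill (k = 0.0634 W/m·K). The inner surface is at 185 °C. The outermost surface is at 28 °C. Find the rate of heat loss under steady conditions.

Q ≈ 109 W

Spherical conduction: R = (1/r_in − 1/r_out)/(4πk) per layer; series-sum.
R_brass shell = (1/0.295 − 1/0.316)/(4π×109) = 1.645×10^-4 K/W
R_ceramic-fibre blanket = (1/0.316 − 1/0.421)/(4π×0.0764) = 0.8221 K/W
R_vermiculite fill = (1/0.421 − 1/0.531)/(4π×0.0634) = 0.6176 K/W
R_total = 1.44 K/W
Q = ΔT/R_total = 157/1.44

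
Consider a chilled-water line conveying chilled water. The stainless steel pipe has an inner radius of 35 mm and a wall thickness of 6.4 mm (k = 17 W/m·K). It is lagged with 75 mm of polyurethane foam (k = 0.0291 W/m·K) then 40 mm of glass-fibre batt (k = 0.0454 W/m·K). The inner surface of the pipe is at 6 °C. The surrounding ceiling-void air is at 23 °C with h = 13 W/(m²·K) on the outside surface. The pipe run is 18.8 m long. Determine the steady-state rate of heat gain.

For a radial system each layer contributes R = ln(r_out/r_in)/(2πkL); films add R = 1/(hA).
R_stainless steel pipe wall = ln(41.4/35)/(2π×17×18.8) = 8.363×10^-5 K/W
R_polyurethane foam = ln(116.4/41.4)/(2π×0.0291×18.8) = 0.3007 K/W
R_glass-fibre batt = ln(156.4/116.4)/(2π×0.0454×18.8) = 0.05508 K/W
R_outer film = 1/(h_o·2πr_oL) = 1/(13×2π×0.1564×18.8) = 0.004164 K/W
R_total = 0.3601 K/W
Q = ΔT/R_total = 17/0.3601

Q ≈ 47.2 W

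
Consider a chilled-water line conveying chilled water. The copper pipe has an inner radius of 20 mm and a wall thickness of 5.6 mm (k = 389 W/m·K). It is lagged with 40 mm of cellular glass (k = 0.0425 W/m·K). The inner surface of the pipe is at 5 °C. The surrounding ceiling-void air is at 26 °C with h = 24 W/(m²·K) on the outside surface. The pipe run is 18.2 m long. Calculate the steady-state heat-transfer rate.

Per-layer cylindrical resistances, series-summed:
R_copper pipe wall = ln(25.6/20)/(2π×389×18.2) = 5.549×10^-6 K/W
R_cellular glass = ln(65.6/25.6)/(2π×0.0425×18.2) = 0.1936 K/W
R_outer film = 1/(h_o·2πr_oL) = 1/(24×2π×0.0656×18.2) = 0.005554 K/W
R_total = 0.1992 K/W
Q = ΔT/R_total = 21/0.1992

Q ≈ 105 W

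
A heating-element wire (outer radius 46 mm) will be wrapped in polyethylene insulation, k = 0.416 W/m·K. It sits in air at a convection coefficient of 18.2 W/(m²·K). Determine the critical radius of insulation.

r_cr ≈ 22.9 mm

For a cylinder r_cr = k/h = 0.416/18.2
r_cr = 22.9 mm; since the bare radius (46 mm) is above r_cr, any added insulation will reduce heat loss.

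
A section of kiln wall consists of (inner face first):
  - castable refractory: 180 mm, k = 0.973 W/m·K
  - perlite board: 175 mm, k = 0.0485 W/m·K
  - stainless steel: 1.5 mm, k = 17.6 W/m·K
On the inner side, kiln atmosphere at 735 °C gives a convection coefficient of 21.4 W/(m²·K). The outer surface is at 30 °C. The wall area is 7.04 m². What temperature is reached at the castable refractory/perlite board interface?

Using the resistance-network approach (series):
R_inner film = 1/(h_i·A) = 1/(21.4×7.04) = 0.006638 K/W
R_castable refractory = L/(kA) = 0.18/(0.973×7.04) = 0.02628 K/W
R_perlite board = L/(kA) = 0.175/(0.0485×7.04) = 0.5125 K/W
R_stainless steel = L/(kA) = 0.0015/(17.6×7.04) = 1.211×10^-5 K/W
R_total = 0.5455 K/W;  Q = ΔT/R_total = 705/0.5455 = 1292 W
T_interface = T_inner − Q·ΣR(inner→interface) = 735 − 1290×0.03292

T ≈ 692 °C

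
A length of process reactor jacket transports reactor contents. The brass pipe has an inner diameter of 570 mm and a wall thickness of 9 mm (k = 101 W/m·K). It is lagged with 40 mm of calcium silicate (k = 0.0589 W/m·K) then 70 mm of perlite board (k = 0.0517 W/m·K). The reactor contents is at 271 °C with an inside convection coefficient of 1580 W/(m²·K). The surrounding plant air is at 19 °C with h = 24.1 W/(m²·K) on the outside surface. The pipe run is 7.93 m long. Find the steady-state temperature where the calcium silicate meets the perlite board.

Cylindrical conduction, so R = ln(r₂/r₁)/(2πkL) per layer, in series:
R_inner film = 1/(h_i·2πr₁L) = 1/(1580×2π×0.285×7.93) = 4.457×10^-5 K/W
R_brass pipe wall = ln(294/285)/(2π×101×7.93) = 6.178×10^-6 K/W
R_calcium silicate = ln(334/294)/(2π×0.0589×7.93) = 0.04347 K/W
R_perlite board = ln(404/334)/(2π×0.0517×7.93) = 0.07386 K/W
R_outer film = 1/(h_o·2πr_oL) = 1/(24.1×2π×0.404×7.93) = 0.002061 K/W
R_total = 0.1194 K/W
Q = ΔT/R_total = 252/0.1194
Q = 2110 W
T_interface = T_inner − Q·ΣR(inner→interface) = 271 − 2110×0.04352

T ≈ 179 °C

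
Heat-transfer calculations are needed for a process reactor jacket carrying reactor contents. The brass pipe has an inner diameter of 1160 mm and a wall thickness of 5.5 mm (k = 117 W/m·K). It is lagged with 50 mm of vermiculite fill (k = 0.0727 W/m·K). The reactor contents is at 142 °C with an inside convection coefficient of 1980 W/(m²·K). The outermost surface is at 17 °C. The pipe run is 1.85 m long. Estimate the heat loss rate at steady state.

Q ≈ 1290 W

Radial resistances (cylindrical: R_cond = ln(r_o/r_i)/(2πkL), R_conv = 1/(h·2πrL)):
R_inner film = 1/(h_i·2πr₁L) = 1/(1980×2π×0.58×1.85) = 7.491×10^-5 K/W
R_brass pipe wall = ln(585.5/580)/(2π×117×1.85) = 6.94×10^-6 K/W
R_vermiculite fill = ln(635.5/585.5)/(2π×0.0727×1.85) = 0.09697 K/W
R_total = 0.09705 K/W
Q = ΔT/R_total = 125/0.09705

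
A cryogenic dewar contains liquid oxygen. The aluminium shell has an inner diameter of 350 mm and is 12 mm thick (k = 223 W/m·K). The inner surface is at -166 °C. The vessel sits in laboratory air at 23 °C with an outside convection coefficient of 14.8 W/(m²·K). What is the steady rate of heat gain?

Q ≈ 1230 W

For a spherical shell R = (1/r₁ − 1/r₂)/(4πk); film R = 1/(h·4πr²). In series:
R_aluminium shell = (1/0.175 − 1/0.187)/(4π×223) = 1.309×10^-4 K/W
R_outer film = 1/(h·4πr_o²) = 1/(14.8×4π×0.187²) = 0.1538 K/W
R_total = 0.1539 K/W
Q = ΔT/R_total = 189/0.1539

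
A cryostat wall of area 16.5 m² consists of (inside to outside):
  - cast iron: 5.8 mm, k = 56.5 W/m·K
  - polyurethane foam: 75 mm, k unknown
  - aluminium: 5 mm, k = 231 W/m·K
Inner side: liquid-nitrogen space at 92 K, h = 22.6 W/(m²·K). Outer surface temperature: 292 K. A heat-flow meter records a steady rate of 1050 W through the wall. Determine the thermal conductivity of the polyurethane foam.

Model the wall as resistances in series:
R_inner film = 1/(h_i·A) = 1/(22.6×16.5) = 0.002682 K/W
R_cast iron = L/(kA) = 0.0058/(56.5×16.5) = 6.222×10^-6 K/W
R_aluminium = L/(kA) = 0.005/(231×16.5) = 1.312×10^-6 K/W
Sum of known resistances R_other = 0.002689 K/W
Total R = ΔT/Q = 200/1050 = 0.1905 K/W
R_polyurethane foam = R_total − R_other = 0.1878 K/W
k = L/(R·A) = 0.075/(0.1878×16.5)

k ≈ 0.0242 W/(m·K)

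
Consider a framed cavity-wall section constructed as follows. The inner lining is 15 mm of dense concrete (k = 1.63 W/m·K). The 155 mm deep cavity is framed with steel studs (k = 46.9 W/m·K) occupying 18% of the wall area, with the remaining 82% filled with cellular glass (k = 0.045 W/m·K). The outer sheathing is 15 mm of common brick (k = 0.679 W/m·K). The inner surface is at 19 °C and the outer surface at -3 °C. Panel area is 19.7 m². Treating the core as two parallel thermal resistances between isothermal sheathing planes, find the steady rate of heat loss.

Sheathing layers in series; stud and cavity paths in parallel between them.
R_inner = 0.015/(1.63×19.7) = 4.671×10^-4 K/W
R_stud  = 0.155/(46.9×0.18×19.7) = 9.32×10^-4 K/W
R_cav   = 0.155/(0.045×0.82×19.7) = 0.2132 K/W
1/R_core = 1/R_stud + 1/R_cav → R_core = 9.28×10^-4 K/W
R_outer = 0.015/(0.679×19.7) = 0.001121 K/W
R_total = 0.002516 K/W
Q = ΔT/R_total = 22/0.002516

Q ≈ 8740 W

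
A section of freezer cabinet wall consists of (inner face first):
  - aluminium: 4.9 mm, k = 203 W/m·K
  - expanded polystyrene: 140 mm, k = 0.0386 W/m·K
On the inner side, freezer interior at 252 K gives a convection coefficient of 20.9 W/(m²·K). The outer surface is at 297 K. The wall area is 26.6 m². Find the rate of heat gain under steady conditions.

Q ≈ 326 W

Using the resistance-network approach (series):
R_inner film = 1/(h_i·A) = 1/(20.9×26.6) = 0.001799 K/W
R_aluminium = L/(kA) = 0.0049/(203×26.6) = 9.074×10^-7 K/W
R_expanded polystyrene = L/(kA) = 0.14/(0.0386×26.6) = 0.1364 K/W
R_total = 0.1382 K/W
Q = ΔT / R_total = 45 / 0.1382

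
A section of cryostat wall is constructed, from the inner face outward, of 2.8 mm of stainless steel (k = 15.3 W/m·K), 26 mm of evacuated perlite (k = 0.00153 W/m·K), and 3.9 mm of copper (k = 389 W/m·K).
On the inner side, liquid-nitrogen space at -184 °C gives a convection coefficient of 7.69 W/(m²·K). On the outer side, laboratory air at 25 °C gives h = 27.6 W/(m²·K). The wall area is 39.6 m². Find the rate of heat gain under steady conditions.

Series thermal resistances:
R_inner film = 1/(h_i·A) = 1/(7.69×39.6) = 0.003284 K/W
R_stainless steel = L/(kA) = 0.0028/(15.3×39.6) = 4.621×10^-6 K/W
R_evacuated perlite = L/(kA) = 0.026/(0.00153×39.6) = 0.4291 K/W
R_copper = L/(kA) = 0.0039/(389×39.6) = 2.532×10^-7 K/W
R_outer film = 1/(h_o·A) = 1/(27.6×39.6) = 9.149×10^-4 K/W
R_total = 0.4333 K/W
Q = ΔT / R_total = 209 / 0.4333

Q ≈ 482 W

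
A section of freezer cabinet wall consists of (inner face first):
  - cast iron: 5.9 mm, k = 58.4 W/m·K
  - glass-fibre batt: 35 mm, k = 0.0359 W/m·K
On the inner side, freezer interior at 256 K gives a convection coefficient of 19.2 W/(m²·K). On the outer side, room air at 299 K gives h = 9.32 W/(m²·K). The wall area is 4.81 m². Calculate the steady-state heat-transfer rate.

Q ≈ 182 W

Series thermal resistances:
R_inner film = 1/(h_i·A) = 1/(19.2×4.81) = 0.01083 K/W
R_cast iron = L/(kA) = 0.0059/(58.4×4.81) = 2.1×10^-5 K/W
R_glass-fibre batt = L/(kA) = 0.035/(0.0359×4.81) = 0.2027 K/W
R_outer film = 1/(h_o·A) = 1/(9.32×4.81) = 0.02231 K/W
R_total = 0.2358 K/W
Q = ΔT / R_total = 43 / 0.2358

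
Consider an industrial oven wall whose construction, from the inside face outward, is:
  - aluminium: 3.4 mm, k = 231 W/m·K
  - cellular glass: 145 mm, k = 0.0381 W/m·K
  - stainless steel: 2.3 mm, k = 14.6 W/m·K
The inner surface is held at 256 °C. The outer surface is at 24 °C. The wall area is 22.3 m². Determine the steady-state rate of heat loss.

Q ≈ 1360 W

Model the wall as resistances in series:
R_aluminium = L/(kA) = 0.0034/(231×22.3) = 6.6×10^-7 K/W
R_cellular glass = L/(kA) = 0.145/(0.0381×22.3) = 0.1707 K/W
R_stainless steel = L/(kA) = 0.0023/(14.6×22.3) = 7.064×10^-6 K/W
R_total = 0.1707 K/W
Q = ΔT / R_total = 232 / 0.1707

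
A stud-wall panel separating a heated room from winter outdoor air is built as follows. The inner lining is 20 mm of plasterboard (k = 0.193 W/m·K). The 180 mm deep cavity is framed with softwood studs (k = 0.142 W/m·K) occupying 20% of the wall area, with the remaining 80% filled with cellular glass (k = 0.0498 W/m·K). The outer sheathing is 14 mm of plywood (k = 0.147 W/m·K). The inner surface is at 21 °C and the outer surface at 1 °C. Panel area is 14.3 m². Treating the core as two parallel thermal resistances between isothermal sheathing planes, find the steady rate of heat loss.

Sheathing layers in series; stud and cavity paths in parallel between them.
R_inner = 0.02/(0.193×14.3) = 0.007247 K/W
R_stud  = 0.18/(0.142×0.2×14.3) = 0.4432 K/W
R_cav   = 0.18/(0.0498×0.8×14.3) = 0.3159 K/W
1/R_core = 1/R_stud + 1/R_cav → R_core = 0.1845 K/W
R_outer = 0.014/(0.147×14.3) = 0.00666 K/W
R_total = 0.1984 K/W
Q = ΔT/R_total = 20/0.1984

Q ≈ 101 W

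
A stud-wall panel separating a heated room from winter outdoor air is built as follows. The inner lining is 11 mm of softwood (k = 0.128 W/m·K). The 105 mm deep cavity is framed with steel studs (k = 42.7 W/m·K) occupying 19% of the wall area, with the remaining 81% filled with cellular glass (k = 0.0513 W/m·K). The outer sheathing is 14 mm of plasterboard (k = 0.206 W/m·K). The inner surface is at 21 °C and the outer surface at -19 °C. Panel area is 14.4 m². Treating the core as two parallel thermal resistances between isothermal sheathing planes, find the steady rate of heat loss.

Sheathing layers in series; stud and cavity paths in parallel between them.
R_inner = 0.011/(0.128×14.4) = 0.005968 K/W
R_stud  = 0.105/(42.7×0.19×14.4) = 8.988×10^-4 K/W
R_cav   = 0.105/(0.0513×0.81×14.4) = 0.1755 K/W
1/R_core = 1/R_stud + 1/R_cav → R_core = 8.942×10^-4 K/W
R_outer = 0.014/(0.206×14.4) = 0.00472 K/W
R_total = 0.01158 K/W
Q = ΔT/R_total = 40/0.01158

Q ≈ 3450 W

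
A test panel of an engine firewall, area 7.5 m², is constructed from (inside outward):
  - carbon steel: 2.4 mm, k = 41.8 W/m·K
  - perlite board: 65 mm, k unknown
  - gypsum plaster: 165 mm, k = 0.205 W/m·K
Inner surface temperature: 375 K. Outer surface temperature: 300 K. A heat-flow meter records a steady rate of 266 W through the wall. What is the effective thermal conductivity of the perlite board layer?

k ≈ 0.0496 W/(m·K)

Model the wall as resistances in series:
R_carbon steel = L/(kA) = 0.0024/(41.8×7.5) = 7.656×10^-6 K/W
R_gypsum plaster = L/(kA) = 0.165/(0.205×7.5) = 0.1073 K/W
Sum of known resistances R_other = 0.1073 K/W
Total R = ΔT/Q = 75/266 = 0.282 K/W
R_perlite board = R_total − R_other = 0.1746 K/W
k = L/(R·A) = 0.065/(0.1746×7.5)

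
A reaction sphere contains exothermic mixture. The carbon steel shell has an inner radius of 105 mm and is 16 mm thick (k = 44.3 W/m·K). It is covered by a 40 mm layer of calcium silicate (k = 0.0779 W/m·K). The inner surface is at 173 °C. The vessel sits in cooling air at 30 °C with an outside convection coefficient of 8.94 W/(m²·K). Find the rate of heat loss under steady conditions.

Radial (spherical) resistances in series:
R_carbon steel shell = (1/0.105 − 1/0.121)/(4π×44.3) = 0.002262 K/W
R_calcium silicate = (1/0.121 − 1/0.161)/(4π×0.0779) = 2.097 K/W
R_outer film = 1/(h·4πr_o²) = 1/(8.94×4π×0.161²) = 0.3434 K/W
R_total = 2.443 K/W
Q = ΔT/R_total = 143/2.443

Q ≈ 58.5 W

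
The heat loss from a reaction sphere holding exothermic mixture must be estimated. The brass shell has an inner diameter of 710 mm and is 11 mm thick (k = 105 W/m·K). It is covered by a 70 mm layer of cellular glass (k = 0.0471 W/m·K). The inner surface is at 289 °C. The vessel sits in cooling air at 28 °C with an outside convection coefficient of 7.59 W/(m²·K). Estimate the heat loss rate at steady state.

Q ≈ 328 W

Spherical conduction: R = (1/r_in − 1/r_out)/(4πk) per layer; series-sum.
R_brass shell = (1/0.355 − 1/0.366)/(4π×105) = 6.416×10^-5 K/W
R_cellular glass = (1/0.366 − 1/0.436)/(4π×0.0471) = 0.7411 K/W
R_outer film = 1/(h·4πr_o²) = 1/(7.59×4π×0.436²) = 0.05515 K/W
R_total = 0.7964 K/W
Q = ΔT/R_total = 261/0.7964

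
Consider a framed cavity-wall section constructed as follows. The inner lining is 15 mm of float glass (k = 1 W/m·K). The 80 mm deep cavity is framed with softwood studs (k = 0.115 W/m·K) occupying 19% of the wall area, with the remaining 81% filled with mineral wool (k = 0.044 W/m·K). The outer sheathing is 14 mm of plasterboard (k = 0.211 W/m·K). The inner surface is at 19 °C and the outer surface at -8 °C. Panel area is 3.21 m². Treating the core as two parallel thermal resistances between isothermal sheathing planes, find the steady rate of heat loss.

Q ≈ 58.8 W

Sheathing layers in series; stud and cavity paths in parallel between them.
R_inner = 0.015/(1×3.21) = 0.004673 K/W
R_stud  = 0.08/(0.115×0.19×3.21) = 1.141 K/W
R_cav   = 0.08/(0.044×0.81×3.21) = 0.6993 K/W
1/R_core = 1/R_stud + 1/R_cav → R_core = 0.4335 K/W
R_outer = 0.014/(0.211×3.21) = 0.02067 K/W
R_total = 0.4588 K/W
Q = ΔT/R_total = 27/0.4588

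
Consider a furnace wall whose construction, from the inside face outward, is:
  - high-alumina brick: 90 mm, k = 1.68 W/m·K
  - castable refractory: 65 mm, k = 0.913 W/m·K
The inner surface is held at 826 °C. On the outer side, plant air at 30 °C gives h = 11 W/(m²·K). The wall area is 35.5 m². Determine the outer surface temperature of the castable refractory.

Series thermal resistances:
R_high-alumina brick = L/(kA) = 0.09/(1.68×35.5) = 0.001509 K/W
R_castable refractory = L/(kA) = 0.065/(0.913×35.5) = 0.002005 K/W
R_outer film = 1/(h_o·A) = 1/(11×35.5) = 0.002561 K/W
R_total = 0.006075 K/W;  Q = ΔT/R_total = 796/0.006075 = 131000 W
T_interface = T_inner − Q·ΣR(inner→interface) = 826 − 131000×0.003515

T ≈ 366 °C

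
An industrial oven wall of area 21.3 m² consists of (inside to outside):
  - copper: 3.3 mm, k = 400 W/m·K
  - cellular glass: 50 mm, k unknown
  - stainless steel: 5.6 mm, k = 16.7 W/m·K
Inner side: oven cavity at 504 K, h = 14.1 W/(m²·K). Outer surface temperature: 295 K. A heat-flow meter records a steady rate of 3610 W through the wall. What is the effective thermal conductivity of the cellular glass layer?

k ≈ 0.043 W/(m·K)

Using the resistance-network approach (series):
R_inner film = 1/(h_i·A) = 1/(14.1×21.3) = 0.00333 K/W
R_copper = L/(kA) = 0.0033/(400×21.3) = 3.873×10^-7 K/W
R_stainless steel = L/(kA) = 0.0056/(16.7×21.3) = 1.574×10^-5 K/W
Sum of known resistances R_other = 0.003346 K/W
Total R = ΔT/Q = 209/3610 = 0.05789 K/W
R_cellular glass = R_total − R_other = 0.05455 K/W
k = L/(R·A) = 0.05/(0.05455×21.3)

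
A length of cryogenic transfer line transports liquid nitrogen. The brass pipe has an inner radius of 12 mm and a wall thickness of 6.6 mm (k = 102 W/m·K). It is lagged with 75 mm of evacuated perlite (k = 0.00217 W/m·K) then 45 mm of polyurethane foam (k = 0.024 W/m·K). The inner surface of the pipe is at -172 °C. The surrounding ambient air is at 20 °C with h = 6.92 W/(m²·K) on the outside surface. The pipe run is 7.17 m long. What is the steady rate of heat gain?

For a radial system each layer contributes R = ln(r_out/r_in)/(2πkL); films add R = 1/(hA).
R_brass pipe wall = ln(18.6/12)/(2π×102×7.17) = 9.537×10^-5 K/W
R_evacuated perlite = ln(93.6/18.6)/(2π×0.00217×7.17) = 16.53 K/W
R_polyurethane foam = ln(138.6/93.6)/(2π×0.024×7.17) = 0.3631 K/W
R_outer film = 1/(h_o·2πr_oL) = 1/(6.92×2π×0.1386×7.17) = 0.02314 K/W
R_total = 16.92 K/W
Q = ΔT/R_total = 192/16.92

Q ≈ 11.4 W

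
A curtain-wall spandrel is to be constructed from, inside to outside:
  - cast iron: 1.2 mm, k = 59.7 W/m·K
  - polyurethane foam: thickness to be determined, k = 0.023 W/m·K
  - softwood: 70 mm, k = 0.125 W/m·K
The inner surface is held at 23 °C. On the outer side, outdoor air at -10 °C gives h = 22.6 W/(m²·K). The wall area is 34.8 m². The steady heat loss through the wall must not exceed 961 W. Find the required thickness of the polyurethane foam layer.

L ≈ 13.6 mm

Model the wall as resistances in series:
R_cast iron = L/(kA) = 0.0012/(59.7×34.8) = 5.776×10^-7 K/W
R_softwood = L/(kA) = 0.07/(0.125×34.8) = 0.01609 K/W
R_outer film = 1/(h_o·A) = 1/(22.6×34.8) = 0.001271 K/W
Sum of the known resistances R_other = 0.01736 K/W
Required total resistance R_tot = ΔT/Q_allow = 33/961 = 0.03434 K/W
R_polyurethane foam = R_tot − R_other = 0.01698 K/W
L = R·k·A = 0.01698×0.023×34.8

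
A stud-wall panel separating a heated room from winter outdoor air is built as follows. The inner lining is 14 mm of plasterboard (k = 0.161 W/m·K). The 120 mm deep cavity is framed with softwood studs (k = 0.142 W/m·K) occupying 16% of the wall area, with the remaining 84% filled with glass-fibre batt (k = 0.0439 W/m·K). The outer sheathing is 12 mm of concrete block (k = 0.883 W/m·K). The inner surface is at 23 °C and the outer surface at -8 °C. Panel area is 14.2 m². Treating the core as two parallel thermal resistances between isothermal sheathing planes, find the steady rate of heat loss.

Q ≈ 208 W

Sheathing layers in series; stud and cavity paths in parallel between them.
R_inner = 0.014/(0.161×14.2) = 0.006124 K/W
R_stud  = 0.12/(0.142×0.16×14.2) = 0.372 K/W
R_cav   = 0.12/(0.0439×0.84×14.2) = 0.2292 K/W
1/R_core = 1/R_stud + 1/R_cav → R_core = 0.1418 K/W
R_outer = 0.012/(0.883×14.2) = 9.57×10^-4 K/W
R_total = 0.1489 K/W
Q = ΔT/R_total = 31/0.1489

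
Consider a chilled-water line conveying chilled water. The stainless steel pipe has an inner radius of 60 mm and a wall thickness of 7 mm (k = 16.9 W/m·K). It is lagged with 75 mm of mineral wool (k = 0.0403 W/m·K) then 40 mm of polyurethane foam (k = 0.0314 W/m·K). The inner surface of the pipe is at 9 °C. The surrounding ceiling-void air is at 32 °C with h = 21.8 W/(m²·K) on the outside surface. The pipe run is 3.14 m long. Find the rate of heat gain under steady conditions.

Q ≈ 16.9 W

Cylindrical conduction, so R = ln(r₂/r₁)/(2πkL) per layer, in series:
R_stainless steel pipe wall = ln(67/60)/(2π×16.9×3.14) = 3.31×10^-4 K/W
R_mineral wool = ln(142/67)/(2π×0.0403×3.14) = 0.9447 K/W
R_polyurethane foam = ln(182/142)/(2π×0.0314×3.14) = 0.4006 K/W
R_outer film = 1/(h_o·2πr_oL) = 1/(21.8×2π×0.182×3.14) = 0.01278 K/W
R_total = 1.358 K/W
Q = ΔT/R_total = 23/1.358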